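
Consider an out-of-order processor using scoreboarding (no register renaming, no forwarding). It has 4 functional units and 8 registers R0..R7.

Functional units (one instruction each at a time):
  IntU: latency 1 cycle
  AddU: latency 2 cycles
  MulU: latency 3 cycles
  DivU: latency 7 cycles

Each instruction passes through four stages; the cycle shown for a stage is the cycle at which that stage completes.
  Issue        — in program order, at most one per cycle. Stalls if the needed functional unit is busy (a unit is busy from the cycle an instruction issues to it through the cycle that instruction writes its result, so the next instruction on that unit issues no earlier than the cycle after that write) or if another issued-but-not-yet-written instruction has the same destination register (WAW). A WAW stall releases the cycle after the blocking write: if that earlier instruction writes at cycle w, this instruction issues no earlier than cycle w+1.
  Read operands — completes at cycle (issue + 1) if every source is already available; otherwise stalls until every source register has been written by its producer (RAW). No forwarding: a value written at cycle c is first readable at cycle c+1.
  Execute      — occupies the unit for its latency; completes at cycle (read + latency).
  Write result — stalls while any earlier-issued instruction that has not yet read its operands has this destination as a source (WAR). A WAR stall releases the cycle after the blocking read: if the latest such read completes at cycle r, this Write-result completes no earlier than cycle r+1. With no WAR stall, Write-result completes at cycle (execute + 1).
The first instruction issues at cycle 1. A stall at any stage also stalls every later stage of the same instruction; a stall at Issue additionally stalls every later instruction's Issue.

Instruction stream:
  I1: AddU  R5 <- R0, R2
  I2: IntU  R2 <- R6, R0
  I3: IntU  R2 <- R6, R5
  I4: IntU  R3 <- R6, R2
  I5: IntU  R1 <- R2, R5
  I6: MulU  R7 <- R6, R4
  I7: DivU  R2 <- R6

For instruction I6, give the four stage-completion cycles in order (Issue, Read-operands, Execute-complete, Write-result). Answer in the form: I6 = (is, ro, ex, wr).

[1] I1 dispatched to AddU
[2] I1 operands ready | I2 dispatched to IntU
[3] I2 operands ready
[4] I1 complete | I2 complete
[5] R5←I1 | R2←I2
[6] I3 dispatched to IntU
[7] I3 operands ready
[8] I3 complete
[9] R2←I3
[10] I4 dispatched to IntU
[11] I4 operands ready
[12] I4 complete
[13] R3←I4
[14] I5 dispatched to IntU
[15] I5 operands ready | I6 dispatched to MulU
[16] I5 complete | I6 operands ready | I7 dispatched to DivU
[17] R1←I5 | I7 operands ready
[19] I6 complete
[20] R7←I6
[24] I7 complete
[25] R2←I7

I6 = (15, 16, 19, 20)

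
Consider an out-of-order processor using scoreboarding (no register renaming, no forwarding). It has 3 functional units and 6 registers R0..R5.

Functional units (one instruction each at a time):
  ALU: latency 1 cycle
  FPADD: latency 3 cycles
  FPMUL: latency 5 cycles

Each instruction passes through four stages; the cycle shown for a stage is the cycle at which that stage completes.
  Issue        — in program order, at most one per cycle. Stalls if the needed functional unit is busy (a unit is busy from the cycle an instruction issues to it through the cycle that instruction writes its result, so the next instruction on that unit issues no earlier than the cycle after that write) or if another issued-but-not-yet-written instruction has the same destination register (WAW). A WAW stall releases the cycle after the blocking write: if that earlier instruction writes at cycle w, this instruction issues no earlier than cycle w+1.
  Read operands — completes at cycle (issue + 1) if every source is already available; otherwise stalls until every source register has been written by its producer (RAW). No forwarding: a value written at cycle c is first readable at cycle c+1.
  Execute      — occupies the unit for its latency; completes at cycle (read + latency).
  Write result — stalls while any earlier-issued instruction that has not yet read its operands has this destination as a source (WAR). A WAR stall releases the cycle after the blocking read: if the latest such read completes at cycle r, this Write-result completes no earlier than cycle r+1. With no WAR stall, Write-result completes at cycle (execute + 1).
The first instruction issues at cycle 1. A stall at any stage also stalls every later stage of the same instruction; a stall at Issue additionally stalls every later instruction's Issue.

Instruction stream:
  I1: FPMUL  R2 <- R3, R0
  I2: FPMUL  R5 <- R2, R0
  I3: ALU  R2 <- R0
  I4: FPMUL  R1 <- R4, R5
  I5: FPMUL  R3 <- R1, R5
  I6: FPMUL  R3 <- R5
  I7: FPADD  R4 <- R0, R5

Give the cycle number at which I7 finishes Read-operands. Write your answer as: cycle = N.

cycle = 35

[1] I1 dispatched to FPMUL
[2] I1 operands ready
[7] I1 complete
[8] R2←I1
[9] I2 dispatched to FPMUL
[10] I2 operands ready · I3 dispatched to ALU
[11] I3 operands ready
[12] I3 complete
[13] R2←I3
[15] I2 complete
[16] R5←I2
[17] I4 dispatched to FPMUL
[18] I4 operands ready
[23] I4 complete
[24] R1←I4
[25] I5 dispatched to FPMUL
[26] I5 operands ready
[31] I5 complete
[32] R3←I5
[33] I6 dispatched to FPMUL
[34] I6 operands ready · I7 dispatched to FPADD
[35] I7 operands ready
[38] I7 complete
[39] I6 complete · R4←I7
[40] R3←I6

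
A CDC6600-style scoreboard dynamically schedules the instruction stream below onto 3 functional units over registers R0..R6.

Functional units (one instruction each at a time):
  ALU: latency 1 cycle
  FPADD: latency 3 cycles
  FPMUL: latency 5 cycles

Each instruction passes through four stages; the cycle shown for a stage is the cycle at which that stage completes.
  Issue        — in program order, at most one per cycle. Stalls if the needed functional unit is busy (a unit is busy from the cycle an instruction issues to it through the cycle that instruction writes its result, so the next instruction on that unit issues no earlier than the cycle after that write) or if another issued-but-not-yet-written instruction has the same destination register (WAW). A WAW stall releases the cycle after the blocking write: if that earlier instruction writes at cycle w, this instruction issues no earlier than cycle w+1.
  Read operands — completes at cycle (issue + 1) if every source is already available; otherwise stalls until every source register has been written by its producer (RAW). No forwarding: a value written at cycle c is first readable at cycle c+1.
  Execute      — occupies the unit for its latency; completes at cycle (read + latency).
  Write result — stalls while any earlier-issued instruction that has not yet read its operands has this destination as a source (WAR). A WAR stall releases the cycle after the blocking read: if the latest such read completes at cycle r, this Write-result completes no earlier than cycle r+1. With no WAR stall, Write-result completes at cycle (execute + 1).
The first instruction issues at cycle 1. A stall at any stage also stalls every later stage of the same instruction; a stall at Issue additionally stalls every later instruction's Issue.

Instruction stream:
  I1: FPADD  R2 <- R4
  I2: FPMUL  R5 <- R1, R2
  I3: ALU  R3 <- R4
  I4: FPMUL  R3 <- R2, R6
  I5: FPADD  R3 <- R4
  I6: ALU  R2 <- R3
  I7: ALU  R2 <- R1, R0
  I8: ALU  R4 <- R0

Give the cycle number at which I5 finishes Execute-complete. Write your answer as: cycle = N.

cycle = 26

cycle 1: I1 issues→FPADD
cycle 2: I1 reads | I2 issues→FPMUL
cycle 3: I3 issues→ALU
cycle 4: I3 reads
cycle 5: I1 exec-done | I3 exec-done
cycle 6: I1 writes R2 | I3 writes R3
cycle 7: I2 reads
cycle 12: I2 exec-done
cycle 13: I2 writes R5
cycle 14: I4 issues→FPMUL
cycle 15: I4 reads
cycle 20: I4 exec-done
cycle 21: I4 writes R3
cycle 22: I5 issues→FPADD
cycle 23: I5 reads | I6 issues→ALU
cycle 26: I5 exec-done
cycle 27: I5 writes R3
cycle 28: I6 reads
cycle 29: I6 exec-done
cycle 30: I6 writes R2
cycle 31: I7 issues→ALU
cycle 32: I7 reads
cycle 33: I7 exec-done
cycle 34: I7 writes R2
cycle 35: I8 issues→ALU
cycle 36: I8 reads
cycle 37: I8 exec-done
cycle 38: I8 writes R4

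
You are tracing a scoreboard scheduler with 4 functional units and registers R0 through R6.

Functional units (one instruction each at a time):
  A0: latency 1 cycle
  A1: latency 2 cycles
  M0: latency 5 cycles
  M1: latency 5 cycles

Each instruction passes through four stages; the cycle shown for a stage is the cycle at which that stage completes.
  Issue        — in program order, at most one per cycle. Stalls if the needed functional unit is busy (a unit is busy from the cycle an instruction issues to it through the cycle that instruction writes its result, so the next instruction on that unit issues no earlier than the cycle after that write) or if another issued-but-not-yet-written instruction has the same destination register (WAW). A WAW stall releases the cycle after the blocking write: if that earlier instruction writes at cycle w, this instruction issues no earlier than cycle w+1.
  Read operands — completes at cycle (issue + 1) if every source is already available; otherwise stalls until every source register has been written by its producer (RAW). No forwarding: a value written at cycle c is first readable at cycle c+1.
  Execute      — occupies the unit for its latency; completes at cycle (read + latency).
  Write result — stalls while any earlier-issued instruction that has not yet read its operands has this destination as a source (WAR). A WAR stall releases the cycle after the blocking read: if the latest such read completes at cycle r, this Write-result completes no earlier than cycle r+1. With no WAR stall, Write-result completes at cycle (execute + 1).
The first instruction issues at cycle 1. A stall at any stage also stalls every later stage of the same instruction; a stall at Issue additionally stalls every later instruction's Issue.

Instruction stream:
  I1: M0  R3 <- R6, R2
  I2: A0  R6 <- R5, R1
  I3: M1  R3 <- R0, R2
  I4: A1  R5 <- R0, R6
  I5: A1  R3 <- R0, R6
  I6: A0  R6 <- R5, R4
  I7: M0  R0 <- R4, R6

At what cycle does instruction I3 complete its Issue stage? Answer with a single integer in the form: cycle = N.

cycle 1: issue I1 (M0)
cycle 2: I1 read-ops · issue I2 (A0)
cycle 3: I2 read-ops
cycle 4: I2 finished on A0
cycle 5: I2→R6
cycle 7: I1 finished on M0
cycle 8: I1→R3
cycle 9: issue I3 (M1)
cycle 10: I3 read-ops · issue I4 (A1)
cycle 11: I4 read-ops
cycle 13: I4 finished on A1
cycle 14: I4→R5
cycle 15: I3 finished on M1
cycle 16: I3→R3
cycle 17: issue I5 (A1)
cycle 18: I5 read-ops · issue I6 (A0)
cycle 19: I6 read-ops · issue I7 (M0)
cycle 20: I5 finished on A1 · I6 finished on A0
cycle 21: I5→R3 · I6→R6
cycle 22: I7 read-ops
cycle 27: I7 finished on M0
cycle 28: I7→R0

cycle = 9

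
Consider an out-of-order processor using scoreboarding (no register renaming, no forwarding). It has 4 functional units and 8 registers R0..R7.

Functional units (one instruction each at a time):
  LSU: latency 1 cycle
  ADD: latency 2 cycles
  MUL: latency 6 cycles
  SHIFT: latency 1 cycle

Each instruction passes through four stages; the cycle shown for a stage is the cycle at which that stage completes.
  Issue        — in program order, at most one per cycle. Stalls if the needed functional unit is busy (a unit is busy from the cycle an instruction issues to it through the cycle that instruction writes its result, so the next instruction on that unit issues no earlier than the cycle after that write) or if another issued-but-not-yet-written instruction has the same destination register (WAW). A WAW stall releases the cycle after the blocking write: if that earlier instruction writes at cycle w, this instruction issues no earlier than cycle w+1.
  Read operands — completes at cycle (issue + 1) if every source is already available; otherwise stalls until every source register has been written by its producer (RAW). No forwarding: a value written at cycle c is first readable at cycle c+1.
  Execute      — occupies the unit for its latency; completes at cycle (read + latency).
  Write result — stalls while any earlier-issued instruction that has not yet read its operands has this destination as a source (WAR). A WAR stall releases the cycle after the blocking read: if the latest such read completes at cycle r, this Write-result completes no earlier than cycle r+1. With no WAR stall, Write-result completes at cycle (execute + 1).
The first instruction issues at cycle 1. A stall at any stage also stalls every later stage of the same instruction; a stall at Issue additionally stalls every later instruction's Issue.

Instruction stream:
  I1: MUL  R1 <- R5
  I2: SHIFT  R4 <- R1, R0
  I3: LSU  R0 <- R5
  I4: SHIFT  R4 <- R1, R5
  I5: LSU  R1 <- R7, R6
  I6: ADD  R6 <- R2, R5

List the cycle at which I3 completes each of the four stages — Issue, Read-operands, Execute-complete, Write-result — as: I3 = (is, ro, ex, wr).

I1 -> (1, 2, 8, 9)
I2 -> (2, 10, 11, 12)  // RAW R1: wait I1 write@9
I3 -> (3, 4, 5, 11)  // WAR R0: wait I2 read@10
I4 -> (13, 14, 15, 16)  // struct: SHIFT busy until I2 writes@12
I5 -> (14, 15, 16, 17)
I6 -> (15, 16, 18, 19)

I3 = (3, 4, 5, 11)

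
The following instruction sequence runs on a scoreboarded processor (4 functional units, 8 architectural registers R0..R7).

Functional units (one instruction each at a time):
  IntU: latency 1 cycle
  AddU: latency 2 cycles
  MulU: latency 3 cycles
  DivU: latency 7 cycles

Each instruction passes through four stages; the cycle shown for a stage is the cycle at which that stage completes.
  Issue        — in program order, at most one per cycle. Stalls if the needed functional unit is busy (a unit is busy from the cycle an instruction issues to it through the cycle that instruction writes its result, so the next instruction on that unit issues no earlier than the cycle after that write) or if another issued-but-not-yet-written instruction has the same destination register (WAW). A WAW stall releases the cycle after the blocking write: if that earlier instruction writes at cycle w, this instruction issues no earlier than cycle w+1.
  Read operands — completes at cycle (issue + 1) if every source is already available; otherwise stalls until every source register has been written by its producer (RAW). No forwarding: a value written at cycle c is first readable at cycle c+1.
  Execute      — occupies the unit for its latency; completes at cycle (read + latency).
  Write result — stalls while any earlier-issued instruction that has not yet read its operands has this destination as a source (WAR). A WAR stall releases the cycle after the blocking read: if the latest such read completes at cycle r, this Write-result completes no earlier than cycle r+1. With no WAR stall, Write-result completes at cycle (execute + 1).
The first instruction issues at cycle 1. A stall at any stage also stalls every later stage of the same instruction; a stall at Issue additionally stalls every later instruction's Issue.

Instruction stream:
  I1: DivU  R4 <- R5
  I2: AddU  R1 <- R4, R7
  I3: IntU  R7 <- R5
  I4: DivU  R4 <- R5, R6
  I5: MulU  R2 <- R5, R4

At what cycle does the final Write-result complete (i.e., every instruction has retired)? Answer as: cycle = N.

cycle = 25

I1: IS=1 RO=2 EX=9 WR=10
I2: IS=2 RO=11 EX=13 WR=14  [RAW R4: wait I1 write@10]
I3: IS=3 RO=4 EX=5 WR=12  [WAR R7: wait I2 read@11]
I4: IS=11 RO=12 EX=19 WR=20  [struct: DivU busy until I1 writes@10]
I5: IS=12 RO=21 EX=24 WR=25  [RAW R4: wait I4 write@20]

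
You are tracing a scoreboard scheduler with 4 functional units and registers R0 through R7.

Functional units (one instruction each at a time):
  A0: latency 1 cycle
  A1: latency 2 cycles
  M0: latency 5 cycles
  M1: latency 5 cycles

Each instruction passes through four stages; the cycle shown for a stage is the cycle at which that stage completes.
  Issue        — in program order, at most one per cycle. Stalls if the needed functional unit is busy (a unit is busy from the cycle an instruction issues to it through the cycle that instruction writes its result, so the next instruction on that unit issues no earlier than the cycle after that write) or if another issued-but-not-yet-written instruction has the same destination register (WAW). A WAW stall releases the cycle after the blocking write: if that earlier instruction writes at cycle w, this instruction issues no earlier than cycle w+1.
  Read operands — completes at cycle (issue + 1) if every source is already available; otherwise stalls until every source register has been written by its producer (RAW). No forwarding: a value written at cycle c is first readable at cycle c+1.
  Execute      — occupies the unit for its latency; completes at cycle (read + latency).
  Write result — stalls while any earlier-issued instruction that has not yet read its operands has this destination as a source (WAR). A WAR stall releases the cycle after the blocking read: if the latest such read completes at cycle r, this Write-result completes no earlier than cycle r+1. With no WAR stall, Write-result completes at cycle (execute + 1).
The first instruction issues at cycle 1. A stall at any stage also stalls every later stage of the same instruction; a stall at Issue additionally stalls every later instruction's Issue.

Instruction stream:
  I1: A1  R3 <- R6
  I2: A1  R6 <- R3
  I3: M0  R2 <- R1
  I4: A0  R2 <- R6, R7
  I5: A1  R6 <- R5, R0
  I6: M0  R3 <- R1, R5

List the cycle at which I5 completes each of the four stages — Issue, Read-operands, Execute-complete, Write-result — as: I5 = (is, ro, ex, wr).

  I1 | 1 | 2 | 4 | 5
  I2 | 6 | 7 | 9 | 10   struct: A1 busy until I1 writes@5
  I3 | 7 | 8 | 13 | 14
  I4 | 15 | 16 | 17 | 18   WAW R2: wait I3 write@14
  I5 | 16 | 17 | 19 | 20
  I6 | 17 | 18 | 23 | 24

I5 = (16, 17, 19, 20)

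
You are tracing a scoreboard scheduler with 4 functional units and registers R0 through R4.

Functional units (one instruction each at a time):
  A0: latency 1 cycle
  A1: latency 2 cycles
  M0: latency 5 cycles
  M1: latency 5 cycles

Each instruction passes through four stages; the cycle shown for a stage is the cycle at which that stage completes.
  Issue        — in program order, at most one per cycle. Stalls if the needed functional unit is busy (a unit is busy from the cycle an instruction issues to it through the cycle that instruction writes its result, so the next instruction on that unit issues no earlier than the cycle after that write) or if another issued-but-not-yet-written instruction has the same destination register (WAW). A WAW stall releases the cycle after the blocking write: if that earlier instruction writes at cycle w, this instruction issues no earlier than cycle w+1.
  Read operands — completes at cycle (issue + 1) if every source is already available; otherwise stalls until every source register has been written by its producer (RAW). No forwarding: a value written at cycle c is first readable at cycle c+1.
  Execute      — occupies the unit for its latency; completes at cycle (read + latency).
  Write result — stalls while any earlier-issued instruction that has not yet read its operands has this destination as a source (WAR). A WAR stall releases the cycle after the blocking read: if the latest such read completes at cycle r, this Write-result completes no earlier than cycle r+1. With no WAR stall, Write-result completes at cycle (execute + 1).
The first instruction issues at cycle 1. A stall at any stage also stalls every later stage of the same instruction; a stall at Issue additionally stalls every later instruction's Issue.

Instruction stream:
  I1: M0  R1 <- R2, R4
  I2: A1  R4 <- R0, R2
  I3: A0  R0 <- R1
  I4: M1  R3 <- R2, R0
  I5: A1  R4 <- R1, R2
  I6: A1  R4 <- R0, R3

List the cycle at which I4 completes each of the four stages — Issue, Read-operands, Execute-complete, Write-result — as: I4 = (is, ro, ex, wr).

[I1] 1/2/7/8
[I2] 2/3/5/6
[I3] 3/9/10/11  (RAW R1: wait I1 write@8)
[I4] 4/12/17/18  (RAW R0: wait I3 write@11)
[I5] 7/9/11/12  (struct: A1 busy until I2 writes@6; RAW R1: wait I1 write@8)
[I6] 13/19/21/22  (struct: A1 busy until I5 writes@12; RAW R3: wait I4 write@18)

I4 = (4, 12, 17, 18)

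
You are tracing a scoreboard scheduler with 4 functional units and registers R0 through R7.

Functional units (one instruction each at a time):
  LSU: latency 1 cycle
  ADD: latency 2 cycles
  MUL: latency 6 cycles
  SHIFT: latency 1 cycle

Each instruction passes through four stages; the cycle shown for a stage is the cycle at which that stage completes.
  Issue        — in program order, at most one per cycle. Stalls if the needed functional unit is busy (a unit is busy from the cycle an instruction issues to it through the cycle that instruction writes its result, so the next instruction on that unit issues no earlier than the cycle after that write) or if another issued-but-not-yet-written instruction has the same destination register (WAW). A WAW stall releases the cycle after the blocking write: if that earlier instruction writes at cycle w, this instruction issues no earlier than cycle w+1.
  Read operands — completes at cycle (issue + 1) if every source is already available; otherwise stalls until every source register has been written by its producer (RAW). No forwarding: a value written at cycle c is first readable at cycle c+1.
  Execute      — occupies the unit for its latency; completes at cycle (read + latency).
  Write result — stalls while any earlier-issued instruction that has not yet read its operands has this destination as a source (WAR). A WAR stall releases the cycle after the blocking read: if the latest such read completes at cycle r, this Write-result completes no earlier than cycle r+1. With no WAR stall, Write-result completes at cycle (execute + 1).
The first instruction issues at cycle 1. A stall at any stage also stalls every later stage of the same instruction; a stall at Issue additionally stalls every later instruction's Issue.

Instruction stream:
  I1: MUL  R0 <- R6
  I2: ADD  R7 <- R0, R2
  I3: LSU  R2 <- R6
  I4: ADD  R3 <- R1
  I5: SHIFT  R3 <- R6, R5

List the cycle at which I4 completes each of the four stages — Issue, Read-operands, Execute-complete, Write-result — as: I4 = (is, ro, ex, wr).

I4 = (14, 15, 17, 18)

t=1  I1→MUL
t=2  I1 RO; I2→ADD
t=3  I3→LSU
t=4  I3 RO
t=5  I3 EX
t=8  I1 EX
t=9  I1 WR R0
t=10  I2 RO
t=11  I3 WR R2
t=12  I2 EX
t=13  I2 WR R7
t=14  I4→ADD
t=15  I4 RO
t=17  I4 EX
t=18  I4 WR R3
t=19  I5→SHIFT
t=20  I5 RO
t=21  I5 EX
t=22  I5 WR R3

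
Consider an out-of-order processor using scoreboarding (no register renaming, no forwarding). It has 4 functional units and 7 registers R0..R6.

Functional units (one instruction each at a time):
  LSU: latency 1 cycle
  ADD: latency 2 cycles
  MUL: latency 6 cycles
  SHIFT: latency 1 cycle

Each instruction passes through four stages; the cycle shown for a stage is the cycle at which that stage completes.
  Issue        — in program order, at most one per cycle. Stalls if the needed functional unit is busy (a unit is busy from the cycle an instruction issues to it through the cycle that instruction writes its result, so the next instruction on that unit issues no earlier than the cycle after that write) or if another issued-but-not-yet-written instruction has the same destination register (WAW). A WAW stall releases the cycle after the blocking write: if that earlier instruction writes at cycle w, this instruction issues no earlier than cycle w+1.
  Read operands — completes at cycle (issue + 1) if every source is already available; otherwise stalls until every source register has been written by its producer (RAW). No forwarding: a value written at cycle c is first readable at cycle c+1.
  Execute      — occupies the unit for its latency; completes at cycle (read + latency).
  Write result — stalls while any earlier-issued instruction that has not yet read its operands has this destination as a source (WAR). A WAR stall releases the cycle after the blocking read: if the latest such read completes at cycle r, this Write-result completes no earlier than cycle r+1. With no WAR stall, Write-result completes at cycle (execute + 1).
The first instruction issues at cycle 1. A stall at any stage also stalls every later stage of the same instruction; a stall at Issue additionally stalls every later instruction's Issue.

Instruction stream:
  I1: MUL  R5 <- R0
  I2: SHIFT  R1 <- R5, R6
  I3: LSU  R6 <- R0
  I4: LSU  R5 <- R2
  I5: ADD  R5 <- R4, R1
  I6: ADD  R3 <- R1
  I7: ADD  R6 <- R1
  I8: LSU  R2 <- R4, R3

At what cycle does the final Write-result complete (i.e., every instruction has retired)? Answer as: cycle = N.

cycle = 30

I1  is:1  ro:2  ex:8  wr:9
I2  is:2  ro:10  ex:11  wr:12  — RAW R5: wait I1 write@9
I3  is:3  ro:4  ex:5  wr:11  — WAR R6: wait I2 read@10
I4  is:12  ro:13  ex:14  wr:15  — struct: LSU busy until I3 writes@11
I5  is:16  ro:17  ex:19  wr:20  — WAW R5: wait I4 write@15
I6  is:21  ro:22  ex:24  wr:25  — struct: ADD busy until I5 writes@20
I7  is:26  ro:27  ex:29  wr:30  — struct: ADD busy until I6 writes@25
I8  is:27  ro:28  ex:29  wr:30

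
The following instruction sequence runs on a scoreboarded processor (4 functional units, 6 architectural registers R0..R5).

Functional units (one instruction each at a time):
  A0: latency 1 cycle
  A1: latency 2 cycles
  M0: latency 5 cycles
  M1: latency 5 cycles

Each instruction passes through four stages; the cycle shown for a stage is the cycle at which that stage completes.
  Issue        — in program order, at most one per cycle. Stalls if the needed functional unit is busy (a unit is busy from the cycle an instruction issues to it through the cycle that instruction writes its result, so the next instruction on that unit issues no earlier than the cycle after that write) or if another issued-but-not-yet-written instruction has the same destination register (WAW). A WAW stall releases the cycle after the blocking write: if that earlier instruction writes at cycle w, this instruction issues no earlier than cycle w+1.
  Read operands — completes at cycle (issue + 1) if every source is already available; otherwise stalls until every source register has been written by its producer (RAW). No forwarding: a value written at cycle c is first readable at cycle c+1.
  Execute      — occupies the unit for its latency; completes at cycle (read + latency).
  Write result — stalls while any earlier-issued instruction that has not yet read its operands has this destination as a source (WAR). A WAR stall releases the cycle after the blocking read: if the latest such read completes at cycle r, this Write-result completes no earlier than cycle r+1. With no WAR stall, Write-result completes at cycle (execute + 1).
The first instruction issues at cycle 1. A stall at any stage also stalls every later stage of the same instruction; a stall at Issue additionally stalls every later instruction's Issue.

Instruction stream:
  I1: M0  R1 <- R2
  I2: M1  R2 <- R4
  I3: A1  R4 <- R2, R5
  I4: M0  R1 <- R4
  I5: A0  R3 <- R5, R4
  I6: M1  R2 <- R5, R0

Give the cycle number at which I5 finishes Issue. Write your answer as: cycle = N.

cycle = 10

I1  is:1  ro:2  ex:7  wr:8
I2  is:2  ro:3  ex:8  wr:9
I3  is:3  ro:10  ex:12  wr:13  — RAW R2: wait I2 write@9
I4  is:9  ro:14  ex:19  wr:20  — struct: M0 busy until I1 writes@8, RAW R4: wait I3 write@13
I5  is:10  ro:14  ex:15  wr:16  — RAW R4: wait I3 write@13
I6  is:11  ro:12  ex:17  wr:18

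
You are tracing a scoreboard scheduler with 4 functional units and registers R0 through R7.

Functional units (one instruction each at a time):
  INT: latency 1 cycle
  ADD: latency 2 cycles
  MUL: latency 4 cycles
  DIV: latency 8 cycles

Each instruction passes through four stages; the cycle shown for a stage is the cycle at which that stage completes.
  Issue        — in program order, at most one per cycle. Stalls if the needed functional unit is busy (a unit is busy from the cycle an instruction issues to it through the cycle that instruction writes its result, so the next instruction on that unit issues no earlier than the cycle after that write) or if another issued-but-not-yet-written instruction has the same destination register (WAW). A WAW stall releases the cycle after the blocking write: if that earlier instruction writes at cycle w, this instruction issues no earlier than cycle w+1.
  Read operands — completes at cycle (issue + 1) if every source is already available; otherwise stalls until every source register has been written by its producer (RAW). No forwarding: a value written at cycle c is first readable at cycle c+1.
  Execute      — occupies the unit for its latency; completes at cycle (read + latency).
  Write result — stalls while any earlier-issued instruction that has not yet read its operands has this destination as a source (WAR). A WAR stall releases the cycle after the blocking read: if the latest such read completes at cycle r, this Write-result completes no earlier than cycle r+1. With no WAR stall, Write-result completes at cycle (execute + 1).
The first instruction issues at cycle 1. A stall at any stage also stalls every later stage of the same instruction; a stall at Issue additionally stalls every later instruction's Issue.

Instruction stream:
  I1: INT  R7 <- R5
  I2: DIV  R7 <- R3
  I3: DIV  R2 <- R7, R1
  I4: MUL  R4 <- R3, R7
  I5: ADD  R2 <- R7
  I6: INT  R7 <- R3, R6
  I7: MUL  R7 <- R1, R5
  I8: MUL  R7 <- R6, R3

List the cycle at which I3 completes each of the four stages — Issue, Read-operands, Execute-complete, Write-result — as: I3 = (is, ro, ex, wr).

I3 = (16, 17, 25, 26)

I1  is:1  ro:2  ex:3  wr:4
I2  is:5  ro:6  ex:14  wr:15  — WAW R7: wait I1 write@4
I3  is:16  ro:17  ex:25  wr:26  — struct: DIV busy until I2 writes@15
I4  is:17  ro:18  ex:22  wr:23
I5  is:27  ro:28  ex:30  wr:31  — WAW R2: wait I3 write@26
I6  is:28  ro:29  ex:30  wr:31
I7  is:32  ro:33  ex:37  wr:38  — WAW R7: wait I6 write@31
I8  is:39  ro:40  ex:44  wr:45  — struct: MUL busy until I7 writes@38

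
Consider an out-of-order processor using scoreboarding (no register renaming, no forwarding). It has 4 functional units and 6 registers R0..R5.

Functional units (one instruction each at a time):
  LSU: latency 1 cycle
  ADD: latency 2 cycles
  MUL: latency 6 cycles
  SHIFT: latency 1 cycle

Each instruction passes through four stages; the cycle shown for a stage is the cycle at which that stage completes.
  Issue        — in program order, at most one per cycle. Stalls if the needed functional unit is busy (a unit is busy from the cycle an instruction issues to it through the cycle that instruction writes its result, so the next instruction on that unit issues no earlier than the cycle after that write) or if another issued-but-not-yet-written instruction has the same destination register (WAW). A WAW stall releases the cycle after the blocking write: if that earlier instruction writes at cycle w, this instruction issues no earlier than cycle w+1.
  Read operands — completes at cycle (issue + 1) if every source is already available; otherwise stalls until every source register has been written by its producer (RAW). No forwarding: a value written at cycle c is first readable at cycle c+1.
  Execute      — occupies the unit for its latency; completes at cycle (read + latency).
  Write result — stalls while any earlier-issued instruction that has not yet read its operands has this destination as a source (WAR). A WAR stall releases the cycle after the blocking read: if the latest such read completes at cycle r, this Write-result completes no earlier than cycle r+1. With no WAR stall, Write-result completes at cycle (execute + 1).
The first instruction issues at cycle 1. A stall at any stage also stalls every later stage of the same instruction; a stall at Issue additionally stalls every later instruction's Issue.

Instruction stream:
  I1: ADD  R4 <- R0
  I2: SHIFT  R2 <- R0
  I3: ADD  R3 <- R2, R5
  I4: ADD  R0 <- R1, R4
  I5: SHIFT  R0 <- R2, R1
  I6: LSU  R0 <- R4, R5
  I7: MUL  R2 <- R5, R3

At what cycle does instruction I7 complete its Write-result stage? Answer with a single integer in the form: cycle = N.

cycle = 29

I1  is:1  ro:2  ex:4  wr:5
I2  is:2  ro:3  ex:4  wr:5
I3  is:6  ro:7  ex:9  wr:10  — struct: ADD busy until I1 writes@5
I4  is:11  ro:12  ex:14  wr:15  — struct: ADD busy until I3 writes@10
I5  is:16  ro:17  ex:18  wr:19  — WAW R0: wait I4 write@15
I6  is:20  ro:21  ex:22  wr:23  — WAW R0: wait I5 write@19
I7  is:21  ro:22  ex:28  wr:29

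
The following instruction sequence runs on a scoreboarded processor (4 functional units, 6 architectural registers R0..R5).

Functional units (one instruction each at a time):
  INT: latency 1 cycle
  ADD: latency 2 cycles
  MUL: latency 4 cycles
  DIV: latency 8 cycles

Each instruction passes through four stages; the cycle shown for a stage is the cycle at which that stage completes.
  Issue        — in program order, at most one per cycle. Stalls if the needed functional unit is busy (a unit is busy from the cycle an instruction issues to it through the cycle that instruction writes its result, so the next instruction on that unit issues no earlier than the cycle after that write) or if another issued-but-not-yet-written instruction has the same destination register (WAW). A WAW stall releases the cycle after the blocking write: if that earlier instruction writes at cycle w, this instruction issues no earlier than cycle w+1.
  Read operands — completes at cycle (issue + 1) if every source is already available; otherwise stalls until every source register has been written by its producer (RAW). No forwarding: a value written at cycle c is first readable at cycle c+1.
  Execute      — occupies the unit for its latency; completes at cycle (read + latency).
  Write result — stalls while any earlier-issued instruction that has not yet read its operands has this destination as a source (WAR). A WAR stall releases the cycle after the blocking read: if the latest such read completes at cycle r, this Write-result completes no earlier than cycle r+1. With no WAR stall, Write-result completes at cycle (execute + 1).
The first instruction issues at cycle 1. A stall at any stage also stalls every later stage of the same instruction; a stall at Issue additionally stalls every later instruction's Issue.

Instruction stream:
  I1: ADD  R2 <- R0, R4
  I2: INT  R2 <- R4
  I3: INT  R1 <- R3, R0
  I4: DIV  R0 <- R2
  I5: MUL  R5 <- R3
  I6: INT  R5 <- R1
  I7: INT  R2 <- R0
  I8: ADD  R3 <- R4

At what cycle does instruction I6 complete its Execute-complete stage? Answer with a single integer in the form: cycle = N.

  I1 | 1 | 2 | 4 | 5
  I2 | 6 | 7 | 8 | 9   WAW R2: wait I1 write@5
  I3 | 10 | 11 | 12 | 13   struct: INT busy until I2 writes@9
  I4 | 11 | 12 | 20 | 21
  I5 | 12 | 13 | 17 | 18
  I6 | 19 | 20 | 21 | 22   WAW R5: wait I5 write@18
  I7 | 23 | 24 | 25 | 26   struct: INT busy until I6 writes@22
  I8 | 24 | 25 | 27 | 28

cycle = 21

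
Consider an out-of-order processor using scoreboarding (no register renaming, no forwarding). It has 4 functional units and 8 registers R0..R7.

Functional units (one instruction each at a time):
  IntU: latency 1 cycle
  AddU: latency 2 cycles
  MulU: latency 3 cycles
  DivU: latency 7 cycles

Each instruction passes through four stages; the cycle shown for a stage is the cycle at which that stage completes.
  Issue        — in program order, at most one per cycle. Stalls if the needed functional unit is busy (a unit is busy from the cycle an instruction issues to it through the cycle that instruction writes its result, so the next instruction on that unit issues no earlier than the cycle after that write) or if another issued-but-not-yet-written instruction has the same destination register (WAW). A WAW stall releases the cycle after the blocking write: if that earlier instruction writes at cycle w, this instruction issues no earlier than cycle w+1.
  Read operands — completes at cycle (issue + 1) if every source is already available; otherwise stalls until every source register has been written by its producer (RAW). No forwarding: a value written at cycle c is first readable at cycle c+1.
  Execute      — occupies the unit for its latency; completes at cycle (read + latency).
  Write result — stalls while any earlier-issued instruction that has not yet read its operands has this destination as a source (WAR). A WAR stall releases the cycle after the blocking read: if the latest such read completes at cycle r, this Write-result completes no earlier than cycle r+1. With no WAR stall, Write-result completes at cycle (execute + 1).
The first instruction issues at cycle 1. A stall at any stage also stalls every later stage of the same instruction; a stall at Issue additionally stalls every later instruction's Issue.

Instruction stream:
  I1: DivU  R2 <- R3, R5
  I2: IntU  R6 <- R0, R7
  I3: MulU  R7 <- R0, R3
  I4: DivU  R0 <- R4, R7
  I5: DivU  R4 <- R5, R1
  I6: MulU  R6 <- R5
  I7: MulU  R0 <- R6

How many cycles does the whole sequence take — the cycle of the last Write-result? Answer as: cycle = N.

cycle = 33

[1] issue I1 (DivU)
[2] I1 read-ops | issue I2 (IntU)
[3] I2 read-ops | issue I3 (MulU)
[4] I2 finished on IntU | I3 read-ops
[5] I2→R6
[7] I3 finished on MulU
[8] I3→R7
[9] I1 finished on DivU
[10] I1→R2
[11] issue I4 (DivU)
[12] I4 read-ops
[19] I4 finished on DivU
[20] I4→R0
[21] issue I5 (DivU)
[22] I5 read-ops | issue I6 (MulU)
[23] I6 read-ops
[26] I6 finished on MulU
[27] I6→R6
[28] issue I7 (MulU)
[29] I5 finished on DivU | I7 read-ops
[30] I5→R4
[32] I7 finished on MulU
[33] I7→R0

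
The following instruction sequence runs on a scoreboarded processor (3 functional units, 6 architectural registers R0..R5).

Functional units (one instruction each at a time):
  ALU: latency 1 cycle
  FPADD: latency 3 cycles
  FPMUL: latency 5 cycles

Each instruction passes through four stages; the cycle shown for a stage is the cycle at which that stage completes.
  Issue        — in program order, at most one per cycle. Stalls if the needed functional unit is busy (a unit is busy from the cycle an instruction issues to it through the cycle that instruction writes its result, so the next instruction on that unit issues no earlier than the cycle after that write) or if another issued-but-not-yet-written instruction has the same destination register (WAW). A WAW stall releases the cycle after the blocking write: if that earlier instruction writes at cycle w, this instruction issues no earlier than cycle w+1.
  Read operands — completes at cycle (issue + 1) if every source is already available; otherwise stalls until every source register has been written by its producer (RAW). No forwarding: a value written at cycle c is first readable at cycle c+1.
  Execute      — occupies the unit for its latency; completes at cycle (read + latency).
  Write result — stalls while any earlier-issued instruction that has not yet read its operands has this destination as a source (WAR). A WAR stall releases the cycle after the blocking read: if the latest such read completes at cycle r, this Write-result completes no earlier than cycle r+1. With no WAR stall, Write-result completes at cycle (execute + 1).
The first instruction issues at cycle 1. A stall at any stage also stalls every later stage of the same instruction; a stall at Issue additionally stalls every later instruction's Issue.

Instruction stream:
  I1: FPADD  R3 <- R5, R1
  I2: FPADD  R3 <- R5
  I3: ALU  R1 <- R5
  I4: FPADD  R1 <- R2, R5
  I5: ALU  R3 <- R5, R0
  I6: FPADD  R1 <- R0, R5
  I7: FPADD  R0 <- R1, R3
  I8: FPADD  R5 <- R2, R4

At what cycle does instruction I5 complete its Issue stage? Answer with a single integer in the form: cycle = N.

I1  is:1  ro:2  ex:5  wr:6
I2  is:7  ro:8  ex:11  wr:12  — struct: FPADD busy until I1 writes@6
I3  is:8  ro:9  ex:10  wr:11
I4  is:13  ro:14  ex:17  wr:18  — struct: FPADD busy until I2 writes@12
I5  is:14  ro:15  ex:16  wr:17
I6  is:19  ro:20  ex:23  wr:24  — struct: FPADD busy until I4 writes@18
I7  is:25  ro:26  ex:29  wr:30  — struct: FPADD busy until I6 writes@24
I8  is:31  ro:32  ex:35  wr:36  — struct: FPADD busy until I7 writes@30

cycle = 14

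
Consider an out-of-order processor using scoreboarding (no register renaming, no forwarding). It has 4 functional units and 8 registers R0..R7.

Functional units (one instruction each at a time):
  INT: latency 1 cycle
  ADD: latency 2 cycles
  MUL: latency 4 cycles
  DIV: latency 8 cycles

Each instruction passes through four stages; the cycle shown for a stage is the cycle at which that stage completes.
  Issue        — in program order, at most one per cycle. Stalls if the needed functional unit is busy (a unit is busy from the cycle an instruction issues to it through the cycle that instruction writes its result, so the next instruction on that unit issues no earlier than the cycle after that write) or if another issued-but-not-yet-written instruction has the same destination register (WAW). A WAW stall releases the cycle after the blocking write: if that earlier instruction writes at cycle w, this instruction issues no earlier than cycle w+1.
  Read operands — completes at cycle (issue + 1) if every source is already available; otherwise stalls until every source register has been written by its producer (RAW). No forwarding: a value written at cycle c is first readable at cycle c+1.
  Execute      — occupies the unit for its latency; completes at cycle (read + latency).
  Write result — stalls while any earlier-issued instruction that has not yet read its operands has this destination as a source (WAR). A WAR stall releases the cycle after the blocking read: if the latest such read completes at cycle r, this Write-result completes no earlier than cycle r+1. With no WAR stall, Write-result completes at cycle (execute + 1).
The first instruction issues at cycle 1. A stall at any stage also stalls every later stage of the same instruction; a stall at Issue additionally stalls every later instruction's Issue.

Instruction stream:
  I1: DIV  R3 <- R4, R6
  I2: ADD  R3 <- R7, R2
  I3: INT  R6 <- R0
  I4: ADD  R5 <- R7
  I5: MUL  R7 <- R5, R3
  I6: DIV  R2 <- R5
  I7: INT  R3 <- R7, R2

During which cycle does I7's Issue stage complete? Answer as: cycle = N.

1) issue 1, read 2, done 10, write 11
2) issue 12, read 13, done 15, write 16  <WAW R3: wait I1 write@11>
3) issue 13, read 14, done 15, write 16
4) issue 17, read 18, done 20, write 21  <struct: ADD busy until I2 writes@16>
5) issue 18, read 22, done 26, write 27  <RAW R5: wait I4 write@21>
6) issue 19, read 22, done 30, write 31  <RAW R5: wait I4 write@21>
7) issue 20, read 32, done 33, write 34  <RAW R2: wait I6 write@31>

cycle = 20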